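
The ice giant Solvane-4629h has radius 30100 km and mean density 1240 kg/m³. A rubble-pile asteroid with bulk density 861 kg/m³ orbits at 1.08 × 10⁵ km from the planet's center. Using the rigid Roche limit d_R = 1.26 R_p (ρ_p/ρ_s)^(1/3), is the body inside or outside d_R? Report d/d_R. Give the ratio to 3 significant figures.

d_R = 1.26 × (30100 km) × (1240/861)^(1/3) = 42830 km
d/d_R = (1.08 × 10⁵) / (42830) = 2.52
Since d/d_R > 1, the body is outside the Roche limit.

outside; d/d_R ≈ 2.52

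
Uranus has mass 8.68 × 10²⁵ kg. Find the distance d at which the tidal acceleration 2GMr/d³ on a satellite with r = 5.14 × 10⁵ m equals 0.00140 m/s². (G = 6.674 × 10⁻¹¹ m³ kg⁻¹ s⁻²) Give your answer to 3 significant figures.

1.62 × 10⁸ m

2GMr/d³ = a_tidal  ⇒  d = (2GMr / a_tidal)^(1/3)
d = (2 × 6.674×10⁻¹¹ × (8.68 × 10²⁵) × (5.14 × 10⁵) / (0.00140))^(1/3)
  = 1.62 × 10⁸ m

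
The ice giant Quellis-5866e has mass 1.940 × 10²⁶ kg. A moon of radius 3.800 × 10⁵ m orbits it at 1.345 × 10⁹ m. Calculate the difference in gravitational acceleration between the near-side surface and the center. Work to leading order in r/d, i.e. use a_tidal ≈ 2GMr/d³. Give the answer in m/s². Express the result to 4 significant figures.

a_tidal = 2GMr/d³
        = 2 × (6.674 × 10⁻¹¹) × (1.940 × 10²⁶) × (3.800 × 10⁵) / (1.345 × 10⁹)³
        = 4.044 × 10⁻⁶ m/s²

4.044 × 10⁻⁶ m/s²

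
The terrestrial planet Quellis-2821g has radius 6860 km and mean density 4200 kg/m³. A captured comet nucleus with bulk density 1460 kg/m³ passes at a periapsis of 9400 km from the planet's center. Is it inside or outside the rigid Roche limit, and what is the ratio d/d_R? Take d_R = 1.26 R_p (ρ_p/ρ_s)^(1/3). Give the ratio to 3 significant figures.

inside; d/d_R ≈ 0.765

d_R = 1.26 × (6860 km) × (4200/1460)^(1/3) = 12290 km
d/d_R = (9400) / (12290) = 0.765
Since d/d_R < 1, the body is inside the Roche limit.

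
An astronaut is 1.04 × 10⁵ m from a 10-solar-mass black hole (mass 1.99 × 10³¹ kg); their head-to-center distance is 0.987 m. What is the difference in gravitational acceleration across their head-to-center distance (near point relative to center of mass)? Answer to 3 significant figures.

2.33 × 10⁶ m/s²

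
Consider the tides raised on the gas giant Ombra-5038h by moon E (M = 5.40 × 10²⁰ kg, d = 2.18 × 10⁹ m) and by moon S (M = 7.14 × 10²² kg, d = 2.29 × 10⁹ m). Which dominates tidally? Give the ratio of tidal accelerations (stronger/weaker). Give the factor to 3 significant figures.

Moon S, by a factor of ≈ 114

Tidal stretch scales as M/d³; compute that for each body.
Moon E: (5.40 × 10²⁰) / (2.18 × 10⁹)³ = 5.212 × 10⁻⁸
Moon S: (7.14 × 10²²) / (2.29 × 10⁹)³ = 5.946 × 10⁻⁶
Ratio (larger/smaller) = 114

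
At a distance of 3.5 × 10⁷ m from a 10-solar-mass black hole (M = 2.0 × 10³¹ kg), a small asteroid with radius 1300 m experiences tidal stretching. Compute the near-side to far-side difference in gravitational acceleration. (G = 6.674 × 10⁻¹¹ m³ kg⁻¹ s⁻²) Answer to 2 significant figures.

Δa = 4GMr/d³
   = 4 × (6.674 × 10⁻¹¹) × (2.0 × 10³¹) × (1300) / (3.5 × 10⁷)³
   = 1.6 × 10² m/s²

1.6 × 10² m/s²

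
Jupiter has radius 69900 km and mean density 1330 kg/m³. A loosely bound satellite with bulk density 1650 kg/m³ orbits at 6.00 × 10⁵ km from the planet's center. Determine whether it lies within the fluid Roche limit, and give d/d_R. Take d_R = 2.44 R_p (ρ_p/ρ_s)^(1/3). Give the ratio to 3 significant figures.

d_R = 2.44 × (69900 km) × (1330/1650)^(1/3) = 1.587 × 10⁵ km
d/d_R = (6.00 × 10⁵) / (1.587 × 10⁵) = 3.78
Since d/d_R > 1, the body is outside the Roche limit.

outside; d/d_R ≈ 3.78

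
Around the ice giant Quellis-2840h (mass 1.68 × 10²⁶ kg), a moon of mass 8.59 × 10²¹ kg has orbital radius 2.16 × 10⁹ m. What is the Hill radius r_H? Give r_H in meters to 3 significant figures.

5.56 × 10⁷ m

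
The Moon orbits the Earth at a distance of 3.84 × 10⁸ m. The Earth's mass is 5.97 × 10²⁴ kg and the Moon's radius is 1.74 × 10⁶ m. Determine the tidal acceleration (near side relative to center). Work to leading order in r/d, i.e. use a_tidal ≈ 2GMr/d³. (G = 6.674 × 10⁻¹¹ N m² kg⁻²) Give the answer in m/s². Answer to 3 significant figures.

Δa = 2GMr/d³
   = 2 × (6.674 × 10⁻¹¹) × (5.97 × 10²⁴) × (1.74 × 10⁶) / (3.84 × 10⁸)³
   = 2.45 × 10⁻⁵ m/s²

2.45 × 10⁻⁵ m/s²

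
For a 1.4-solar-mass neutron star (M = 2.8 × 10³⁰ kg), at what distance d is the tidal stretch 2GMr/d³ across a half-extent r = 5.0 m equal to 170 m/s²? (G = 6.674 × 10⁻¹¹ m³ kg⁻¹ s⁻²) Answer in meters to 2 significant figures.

2.2 × 10⁶ m

2GMr/d³ = a_tidal  ⇒  d = (2GMr / a_tidal)^(1/3)
d = (2 × 6.674×10⁻¹¹ × (2.8 × 10³⁰) × (5.0) / (170))^(1/3)
  = 2.2 × 10⁶ m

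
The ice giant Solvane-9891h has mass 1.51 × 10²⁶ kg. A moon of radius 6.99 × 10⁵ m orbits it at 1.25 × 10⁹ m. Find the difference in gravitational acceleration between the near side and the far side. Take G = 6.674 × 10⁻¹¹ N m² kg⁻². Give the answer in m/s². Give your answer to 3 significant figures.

1.44 × 10⁻⁵ m/s²

a_tidal = 4GMr/d³
        = 4 × (6.674 × 10⁻¹¹) × (1.51 × 10²⁶) × (6.99 × 10⁵) / (1.25 × 10⁹)³
        = 1.44 × 10⁻⁵ m/s²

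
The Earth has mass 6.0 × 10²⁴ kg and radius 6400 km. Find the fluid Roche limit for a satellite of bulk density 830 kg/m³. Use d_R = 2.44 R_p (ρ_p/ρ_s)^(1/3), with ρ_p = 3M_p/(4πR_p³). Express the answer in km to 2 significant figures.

29000 km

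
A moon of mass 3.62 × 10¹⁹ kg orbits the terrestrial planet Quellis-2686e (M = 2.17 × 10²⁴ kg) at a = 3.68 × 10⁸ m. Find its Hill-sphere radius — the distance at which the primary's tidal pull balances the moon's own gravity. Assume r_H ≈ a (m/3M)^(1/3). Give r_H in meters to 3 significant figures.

6.52 × 10⁶ m

r_H ≈ a (m/3M)^(1/3)
    = (3.68 × 10⁸) × (3.62 × 10¹⁹ / (3 × 2.17 × 10²⁴))^(1/3)
    = 6.52 × 10⁶ m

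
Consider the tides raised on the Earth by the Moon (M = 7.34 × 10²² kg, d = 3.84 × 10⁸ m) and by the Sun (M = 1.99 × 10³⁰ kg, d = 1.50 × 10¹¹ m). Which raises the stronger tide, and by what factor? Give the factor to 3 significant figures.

The Moon, by a factor of ≈ 2.20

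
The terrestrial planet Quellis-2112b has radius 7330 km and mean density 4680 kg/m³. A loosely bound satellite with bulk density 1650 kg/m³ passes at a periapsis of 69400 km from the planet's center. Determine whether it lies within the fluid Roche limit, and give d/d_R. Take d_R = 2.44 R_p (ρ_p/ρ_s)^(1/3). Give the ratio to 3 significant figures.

outside; d/d_R ≈ 2.74

d_R = 2.44 × (7330 km) × (4680/1650)^(1/3) = 25320 km
d/d_R = (69400) / (25320) = 2.74
Since d/d_R > 1, the body is outside the Roche limit.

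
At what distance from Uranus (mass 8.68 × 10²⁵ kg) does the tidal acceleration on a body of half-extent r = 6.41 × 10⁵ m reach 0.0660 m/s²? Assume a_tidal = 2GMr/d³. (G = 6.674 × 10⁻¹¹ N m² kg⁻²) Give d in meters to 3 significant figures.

4.83 × 10⁷ m

2GMr/d³ = a_tidal  ⇒  d = (2GMr / a_tidal)^(1/3)
d = (2 × 6.674×10⁻¹¹ × (8.68 × 10²⁵) × (6.41 × 10⁵) / (0.0660))^(1/3)
  = 4.83 × 10⁷ m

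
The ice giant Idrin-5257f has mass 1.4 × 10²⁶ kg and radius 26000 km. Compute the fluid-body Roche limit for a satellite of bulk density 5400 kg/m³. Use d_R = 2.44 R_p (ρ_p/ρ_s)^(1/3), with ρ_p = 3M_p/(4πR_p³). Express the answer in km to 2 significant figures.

45000 km

ρ_p = 3M_p/(4πR_p³) = 3 × (1.4 × 10²⁶) / (4π × (2.6 × 10⁷ m)³) = 1900 kg/m³
d_R = 2.44 × 26000 km × (1900/5400)^(1/3)
    = 45000 km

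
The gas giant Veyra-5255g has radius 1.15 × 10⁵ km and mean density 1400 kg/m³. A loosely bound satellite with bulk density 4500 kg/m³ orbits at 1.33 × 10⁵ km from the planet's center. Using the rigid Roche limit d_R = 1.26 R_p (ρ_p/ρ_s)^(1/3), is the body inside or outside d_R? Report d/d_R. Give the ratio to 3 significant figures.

outside; d/d_R ≈ 1.35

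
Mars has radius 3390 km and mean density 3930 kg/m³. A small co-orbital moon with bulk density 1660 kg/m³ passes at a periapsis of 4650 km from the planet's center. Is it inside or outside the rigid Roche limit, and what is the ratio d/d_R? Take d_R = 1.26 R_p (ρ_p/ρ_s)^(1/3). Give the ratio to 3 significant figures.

inside; d/d_R ≈ 0.817

d_R = 1.26 × (3390 km) × (3930/1660)^(1/3) = 5693 km
d/d_R = (4650) / (5693) = 0.817
Since d/d_R < 1, the body is inside the Roche limit.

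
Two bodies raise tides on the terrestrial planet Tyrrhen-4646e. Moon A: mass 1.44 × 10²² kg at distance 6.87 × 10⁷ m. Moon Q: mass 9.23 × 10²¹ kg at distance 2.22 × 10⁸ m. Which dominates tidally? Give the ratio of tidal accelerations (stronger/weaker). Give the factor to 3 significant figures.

Tidal stretch scales as M/d³; compute that for each body.
Moon A: (1.44 × 10²²) / (6.87 × 10⁷)³ = 4.441 × 10⁻²
Moon Q: (9.23 × 10²¹) / (2.22 × 10⁸)³ = 8.436 × 10⁻⁴
Ratio (larger/smaller) = 52.6

Moon A, by a factor of ≈ 52.6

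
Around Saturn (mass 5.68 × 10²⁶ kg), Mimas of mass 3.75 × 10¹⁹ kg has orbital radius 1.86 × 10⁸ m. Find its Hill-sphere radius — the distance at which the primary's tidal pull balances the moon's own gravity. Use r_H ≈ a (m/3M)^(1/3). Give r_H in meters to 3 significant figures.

5.21 × 10⁵ m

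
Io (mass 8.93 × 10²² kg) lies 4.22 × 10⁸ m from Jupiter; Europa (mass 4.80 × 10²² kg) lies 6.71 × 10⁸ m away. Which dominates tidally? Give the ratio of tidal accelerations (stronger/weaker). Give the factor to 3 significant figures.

Io, by a factor of ≈ 7.48

Compare M/d³ for the two perturbers:
Io: (8.93 × 10²²) / (4.22 × 10⁸)³ = 1.188 × 10⁻³
Europa: (4.80 × 10²²) / (6.71 × 10⁸)³ = 1.589 × 10⁻⁴
Ratio (larger/smaller) = 7.48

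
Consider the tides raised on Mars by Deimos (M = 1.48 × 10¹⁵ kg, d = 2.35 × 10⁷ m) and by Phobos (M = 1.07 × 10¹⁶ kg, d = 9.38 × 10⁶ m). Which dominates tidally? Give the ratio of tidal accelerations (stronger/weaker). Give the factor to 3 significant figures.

Phobos, by a factor of ≈ 114

Tidal stretch scales as M/d³; compute that for each body.
Deimos: (1.48 × 10¹⁵) / (2.35 × 10⁷)³ = 1.140 × 10⁻⁷
Phobos: (1.07 × 10¹⁶) / (9.38 × 10⁶)³ = 1.297 × 10⁻⁵
Ratio (larger/smaller) = 114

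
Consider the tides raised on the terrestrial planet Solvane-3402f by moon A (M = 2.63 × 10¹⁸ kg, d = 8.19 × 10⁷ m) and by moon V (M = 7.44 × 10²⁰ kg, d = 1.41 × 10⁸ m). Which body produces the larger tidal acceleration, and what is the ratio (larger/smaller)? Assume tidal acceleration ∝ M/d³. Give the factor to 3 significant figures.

The tide-raising term goes as M/d³ (the gradient of a 1/d² field).
Moon A: (2.63 × 10¹⁸) / (8.19 × 10⁷)³ = 4.787 × 10⁻⁶
Moon V: (7.44 × 10²⁰) / (1.41 × 10⁸)³ = 2.654 × 10⁻⁴
Ratio (larger/smaller) = 55.4

Moon V, by a factor of ≈ 55.4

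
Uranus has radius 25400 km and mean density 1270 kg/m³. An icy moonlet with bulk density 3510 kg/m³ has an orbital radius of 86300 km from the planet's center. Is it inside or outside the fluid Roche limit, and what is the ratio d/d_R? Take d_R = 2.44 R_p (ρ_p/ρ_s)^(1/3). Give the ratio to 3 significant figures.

d_R = 2.44 × (25400 km) × (1270/3510)^(1/3) = 44160 km
d/d_R = (86300) / (44160) = 1.95
Since d/d_R > 1, the body is outside the Roche limit.

outside; d/d_R ≈ 1.95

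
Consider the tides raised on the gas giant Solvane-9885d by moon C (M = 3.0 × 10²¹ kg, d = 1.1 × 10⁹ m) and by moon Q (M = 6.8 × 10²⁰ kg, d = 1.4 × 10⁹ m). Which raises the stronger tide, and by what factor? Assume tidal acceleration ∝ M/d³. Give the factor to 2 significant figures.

Moon C, by a factor of ≈ 9.1

Tidal stretch scales as M/d³; compute that for each body.
Moon C: (3.0 × 10²¹) / (1.1 × 10⁹)³ = 2.254 × 10⁻⁶
Moon Q: (6.8 × 10²⁰) / (1.4 × 10⁹)³ = 2.478 × 10⁻⁷
Ratio (larger/smaller) = 9.1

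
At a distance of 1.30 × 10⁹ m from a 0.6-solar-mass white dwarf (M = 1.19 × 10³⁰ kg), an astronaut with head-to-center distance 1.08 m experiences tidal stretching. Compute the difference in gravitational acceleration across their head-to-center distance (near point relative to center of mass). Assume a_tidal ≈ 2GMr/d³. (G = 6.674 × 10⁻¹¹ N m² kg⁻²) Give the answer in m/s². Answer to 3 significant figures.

7.81 × 10⁻⁸ m/s²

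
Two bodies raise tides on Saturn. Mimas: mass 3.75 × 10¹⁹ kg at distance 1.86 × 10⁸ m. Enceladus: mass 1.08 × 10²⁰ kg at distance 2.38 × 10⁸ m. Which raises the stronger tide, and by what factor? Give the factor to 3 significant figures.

Enceladus, by a factor of ≈ 1.37

Tidal stretch scales as M/d³; compute that for each body.
Mimas: (3.75 × 10¹⁹) / (1.86 × 10⁸)³ = 5.828 × 10⁻⁶
Enceladus: (1.08 × 10²⁰) / (2.38 × 10⁸)³ = 8.011 × 10⁻⁶
Ratio (larger/smaller) = 1.37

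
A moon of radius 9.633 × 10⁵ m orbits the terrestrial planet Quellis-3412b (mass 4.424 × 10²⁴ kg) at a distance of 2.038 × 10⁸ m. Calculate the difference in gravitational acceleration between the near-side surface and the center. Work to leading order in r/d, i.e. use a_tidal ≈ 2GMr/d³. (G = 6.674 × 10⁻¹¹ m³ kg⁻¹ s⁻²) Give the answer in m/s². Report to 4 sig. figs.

6.720 × 10⁻⁵ m/s²

Δa = 2GMr/d³
   = 2 × (6.674 × 10⁻¹¹) × (4.424 × 10²⁴) × (9.633 × 10⁵) / (2.038 × 10⁸)³
   = 6.720 × 10⁻⁵ m/s²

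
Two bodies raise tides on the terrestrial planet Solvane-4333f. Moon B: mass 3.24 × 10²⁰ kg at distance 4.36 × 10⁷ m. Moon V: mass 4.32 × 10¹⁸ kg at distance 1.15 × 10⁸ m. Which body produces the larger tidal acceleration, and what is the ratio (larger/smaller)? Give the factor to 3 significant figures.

Compare M/d³ for the two perturbers:
Moon B: (3.24 × 10²⁰) / (4.36 × 10⁷)³ = 3.909 × 10⁻³
Moon V: (4.32 × 10¹⁸) / (1.15 × 10⁸)³ = 2.840 × 10⁻⁶
Ratio (larger/smaller) = 1380

Moon B, by a factor of ≈ 1380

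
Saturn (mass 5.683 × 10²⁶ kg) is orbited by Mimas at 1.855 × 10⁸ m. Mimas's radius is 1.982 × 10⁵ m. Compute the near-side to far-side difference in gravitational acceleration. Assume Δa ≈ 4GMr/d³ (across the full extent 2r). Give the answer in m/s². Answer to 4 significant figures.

4.711 × 10⁻³ m/s²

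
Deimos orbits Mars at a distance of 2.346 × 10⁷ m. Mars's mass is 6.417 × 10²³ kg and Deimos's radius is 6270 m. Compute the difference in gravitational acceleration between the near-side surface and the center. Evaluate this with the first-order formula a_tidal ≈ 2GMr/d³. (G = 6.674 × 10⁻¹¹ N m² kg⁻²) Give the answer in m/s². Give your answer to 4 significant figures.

Differencing GM/(d−r)² and GM/d² to first order in r/d gives 2GMr/d³.
Δg = 2GMr/d³
   = 2 × (6.674 × 10⁻¹¹) × (6.417 × 10²³) × (6270) / (2.346 × 10⁷)³
   = 4.159 × 10⁻⁵ m/s²

4.159 × 10⁻⁵ m/s²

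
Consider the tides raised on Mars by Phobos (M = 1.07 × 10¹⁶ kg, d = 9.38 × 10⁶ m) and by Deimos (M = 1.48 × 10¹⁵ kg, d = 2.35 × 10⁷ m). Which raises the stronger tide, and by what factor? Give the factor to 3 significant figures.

Phobos, by a factor of ≈ 114

Tidal stretch scales as M/d³; compute that for each body.
Phobos: (1.07 × 10¹⁶) / (9.38 × 10⁶)³ = 1.297 × 10⁻⁵
Deimos: (1.48 × 10¹⁵) / (2.35 × 10⁷)³ = 1.140 × 10⁻⁷
Ratio (larger/smaller) = 114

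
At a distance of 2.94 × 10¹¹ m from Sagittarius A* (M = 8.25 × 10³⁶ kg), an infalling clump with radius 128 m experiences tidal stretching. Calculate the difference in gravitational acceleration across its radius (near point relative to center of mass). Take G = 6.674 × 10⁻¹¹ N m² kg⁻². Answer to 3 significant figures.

5.55 × 10⁻⁶ m/s²

Δa = 2GMr/d³
   = 2 × (6.674 × 10⁻¹¹) × (8.25 × 10³⁶) × (128) / (2.94 × 10¹¹)³
   = 5.55 × 10⁻⁶ m/s²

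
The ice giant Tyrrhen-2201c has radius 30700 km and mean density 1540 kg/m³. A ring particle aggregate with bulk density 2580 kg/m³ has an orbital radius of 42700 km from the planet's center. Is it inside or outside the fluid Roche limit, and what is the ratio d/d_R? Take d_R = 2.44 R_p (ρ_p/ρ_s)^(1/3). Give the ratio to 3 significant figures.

inside; d/d_R ≈ 0.677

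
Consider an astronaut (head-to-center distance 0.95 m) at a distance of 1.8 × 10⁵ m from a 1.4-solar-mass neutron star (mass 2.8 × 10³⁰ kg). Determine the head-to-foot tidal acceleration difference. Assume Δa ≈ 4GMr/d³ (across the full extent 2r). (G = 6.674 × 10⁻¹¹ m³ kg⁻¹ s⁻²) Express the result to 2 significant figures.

Near-to-far spans 2r, so the tidal difference is twice the near-to-center value: 4GMr/d³.
Δg = 4GMr/d³
   = 4 × (6.674 × 10⁻¹¹) × (2.8 × 10³⁰) × (0.95) / (1.8 × 10⁵)³
   = 1.2 × 10⁵ m/s²

1.2 × 10⁵ m/s²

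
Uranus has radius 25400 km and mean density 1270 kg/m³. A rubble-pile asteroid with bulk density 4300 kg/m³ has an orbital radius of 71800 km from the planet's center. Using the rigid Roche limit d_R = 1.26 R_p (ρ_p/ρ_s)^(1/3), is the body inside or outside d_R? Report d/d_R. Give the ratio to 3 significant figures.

d_R = 1.26 × (25400 km) × (1270/4300)^(1/3) = 21310 km
d/d_R = (71800) / (21310) = 3.37
Since d/d_R > 1, the body is outside the Roche limit.

outside; d/d_R ≈ 3.37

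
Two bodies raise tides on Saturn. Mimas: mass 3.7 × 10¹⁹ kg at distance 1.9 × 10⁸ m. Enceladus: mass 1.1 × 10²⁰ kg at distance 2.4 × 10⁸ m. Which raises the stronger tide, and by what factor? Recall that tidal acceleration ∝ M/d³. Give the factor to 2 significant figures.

The tide-raising term goes as M/d³ (the gradient of a 1/d² field).
Mimas: (3.7 × 10¹⁹) / (1.9 × 10⁸)³ = 5.394 × 10⁻⁶
Enceladus: (1.1 × 10²⁰) / (2.4 × 10⁸)³ = 7.957 × 10⁻⁶
Ratio (larger/smaller) = 1.5

Enceladus, by a factor of ≈ 1.5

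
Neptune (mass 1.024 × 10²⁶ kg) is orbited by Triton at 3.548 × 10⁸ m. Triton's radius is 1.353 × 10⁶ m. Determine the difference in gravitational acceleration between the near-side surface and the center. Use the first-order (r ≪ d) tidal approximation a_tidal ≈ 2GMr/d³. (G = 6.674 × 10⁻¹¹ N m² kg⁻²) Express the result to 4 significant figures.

Δg = 2GMr/d³
   = 2 × (6.674 × 10⁻¹¹) × (1.024 × 10²⁶) × (1.353 × 10⁶) / (3.548 × 10⁸)³
   = 4.141 × 10⁻⁴ m/s²

4.141 × 10⁻⁴ m/s²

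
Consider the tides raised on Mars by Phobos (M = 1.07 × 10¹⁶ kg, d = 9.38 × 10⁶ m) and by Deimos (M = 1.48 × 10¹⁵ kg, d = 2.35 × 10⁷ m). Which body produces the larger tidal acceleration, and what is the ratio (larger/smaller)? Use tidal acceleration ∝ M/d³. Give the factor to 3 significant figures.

The tide-raising term goes as M/d³ (the gradient of a 1/d² field).
Phobos: (1.07 × 10¹⁶) / (9.38 × 10⁶)³ = 1.297 × 10⁻⁵
Deimos: (1.48 × 10¹⁵) / (2.35 × 10⁷)³ = 1.140 × 10⁻⁷
Ratio (larger/smaller) = 114

Phobos, by a factor of ≈ 114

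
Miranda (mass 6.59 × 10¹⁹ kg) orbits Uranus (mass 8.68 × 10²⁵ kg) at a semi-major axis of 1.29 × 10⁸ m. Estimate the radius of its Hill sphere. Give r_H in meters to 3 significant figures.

r_H ≈ a (m/3M)^(1/3)
    = (1.29 × 10⁸) × (6.59 × 10¹⁹ / (3 × 8.68 × 10²⁵))^(1/3)
    = 8.16 × 10⁵ m

8.16 × 10⁵ m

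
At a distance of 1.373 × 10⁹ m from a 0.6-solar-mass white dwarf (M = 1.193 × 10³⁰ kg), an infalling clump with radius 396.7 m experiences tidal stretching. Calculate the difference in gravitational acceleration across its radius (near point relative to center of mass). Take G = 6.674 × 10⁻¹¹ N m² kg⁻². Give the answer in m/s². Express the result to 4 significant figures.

2.441 × 10⁻⁵ m/s²

Δa = 2GMr/d³
   = 2 × (6.674 × 10⁻¹¹) × (1.193 × 10³⁰) × (396.7) / (1.373 × 10⁹)³
   = 2.441 × 10⁻⁵ m/s²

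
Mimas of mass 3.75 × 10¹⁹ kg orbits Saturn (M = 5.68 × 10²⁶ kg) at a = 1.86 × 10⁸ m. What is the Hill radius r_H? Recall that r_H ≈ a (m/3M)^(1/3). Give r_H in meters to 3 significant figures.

5.21 × 10⁵ m

r_H ≈ a (m/3M)^(1/3)
    = (1.86 × 10⁸) × (3.75 × 10¹⁹ / (3 × 5.68 × 10²⁶))^(1/3)
    = 5.21 × 10⁵ m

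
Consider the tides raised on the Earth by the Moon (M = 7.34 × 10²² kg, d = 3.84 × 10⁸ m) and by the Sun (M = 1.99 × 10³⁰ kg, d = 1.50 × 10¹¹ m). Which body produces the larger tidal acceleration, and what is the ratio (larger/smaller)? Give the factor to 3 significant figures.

The Moon, by a factor of ≈ 2.20

Tidal stretch scales as M/d³; compute that for each body.
The Moon: (7.34 × 10²²) / (3.84 × 10⁸)³ = 1.296 × 10⁻³
The Sun: (1.99 × 10³⁰) / (1.50 × 10¹¹)³ = 5.896 × 10⁻⁴
Ratio (larger/smaller) = 2.20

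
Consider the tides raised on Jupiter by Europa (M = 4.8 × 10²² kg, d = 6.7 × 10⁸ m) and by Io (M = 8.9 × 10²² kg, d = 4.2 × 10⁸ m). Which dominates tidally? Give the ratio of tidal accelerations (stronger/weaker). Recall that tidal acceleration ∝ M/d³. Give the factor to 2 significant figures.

Io, by a factor of ≈ 7.5

Compare M/d³ for the two perturbers:
Europa: (4.8 × 10²²) / (6.7 × 10⁸)³ = 1.596 × 10⁻⁴
Io: (8.9 × 10²²) / (4.2 × 10⁸)³ = 1.201 × 10⁻³
Ratio (larger/smaller) = 7.5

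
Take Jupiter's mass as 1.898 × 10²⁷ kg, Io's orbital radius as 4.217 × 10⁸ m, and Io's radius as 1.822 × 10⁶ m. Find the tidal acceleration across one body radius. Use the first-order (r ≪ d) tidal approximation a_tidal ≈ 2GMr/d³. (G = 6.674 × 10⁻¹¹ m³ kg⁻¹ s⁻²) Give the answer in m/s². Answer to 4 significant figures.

Since r ≪ d, expand the inverse-square field across one radius to get the leading 2GMr/d³ term.
a_tidal = 2GMr/d³
        = 2 × (6.674 × 10⁻¹¹) × (1.898 × 10²⁷) × (1.822 × 10⁶) / (4.217 × 10⁸)³
        = 6.155 × 10⁻³ m/s²

6.155 × 10⁻³ m/s²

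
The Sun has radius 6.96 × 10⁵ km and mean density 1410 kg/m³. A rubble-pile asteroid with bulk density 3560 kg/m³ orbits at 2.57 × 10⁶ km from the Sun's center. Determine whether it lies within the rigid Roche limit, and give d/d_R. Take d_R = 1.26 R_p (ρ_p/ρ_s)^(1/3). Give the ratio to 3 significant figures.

d_R = 1.26 × (6.96 × 10⁵ km) × (1410/3560)^(1/3) = 6.440 × 10⁵ km
d/d_R = (2.57 × 10⁶) / (6.440 × 10⁵) = 3.99
Since d/d_R > 1, the body is outside the Roche limit.

outside; d/d_R ≈ 3.99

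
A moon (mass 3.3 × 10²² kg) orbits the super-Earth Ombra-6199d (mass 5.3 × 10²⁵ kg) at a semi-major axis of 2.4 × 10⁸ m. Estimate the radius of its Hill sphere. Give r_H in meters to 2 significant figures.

r_H ≈ a (m/3M)^(1/3)
    = (2.4 × 10⁸) × (3.3 × 10²² / (3 × 5.3 × 10²⁵))^(1/3)
    = 1.4 × 10⁷ m

1.4 × 10⁷ m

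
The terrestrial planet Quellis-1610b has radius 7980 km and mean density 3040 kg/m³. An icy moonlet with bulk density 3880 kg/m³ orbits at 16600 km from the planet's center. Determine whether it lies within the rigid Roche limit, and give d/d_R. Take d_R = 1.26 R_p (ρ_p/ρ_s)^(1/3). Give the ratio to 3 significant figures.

d_R = 1.26 × (7980 km) × (3040/3880)^(1/3) = 9269 km
d/d_R = (16600) / (9269) = 1.79
Since d/d_R > 1, the body is outside the Roche limit.

outside; d/d_R ≈ 1.79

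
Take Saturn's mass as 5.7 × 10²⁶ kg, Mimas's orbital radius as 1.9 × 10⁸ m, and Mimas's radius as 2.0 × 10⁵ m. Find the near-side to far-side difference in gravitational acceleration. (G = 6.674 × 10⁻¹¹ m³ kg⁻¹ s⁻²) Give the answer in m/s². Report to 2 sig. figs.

4.4 × 10⁻³ m/s²

Δg = 4GMr/d³
   = 4 × (6.674 × 10⁻¹¹) × (5.7 × 10²⁶) × (2.0 × 10⁵) / (1.9 × 10⁸)³
   = 4.4 × 10⁻³ m/s²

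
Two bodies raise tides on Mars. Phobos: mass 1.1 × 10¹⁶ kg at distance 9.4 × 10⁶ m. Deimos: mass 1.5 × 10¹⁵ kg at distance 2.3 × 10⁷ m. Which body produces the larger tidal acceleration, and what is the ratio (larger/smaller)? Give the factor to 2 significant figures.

Tidal stretch scales as M/d³; compute that for each body.
Phobos: (1.1 × 10¹⁶) / (9.4 × 10⁶)³ = 1.324 × 10⁻⁵
Deimos: (1.5 × 10¹⁵) / (2.3 × 10⁷)³ = 1.233 × 10⁻⁷
Ratio (larger/smaller) = 110

Phobos, by a factor of ≈ 110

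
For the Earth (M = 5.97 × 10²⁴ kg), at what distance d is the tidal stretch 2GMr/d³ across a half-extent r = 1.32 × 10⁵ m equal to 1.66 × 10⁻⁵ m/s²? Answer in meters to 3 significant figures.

1.85 × 10⁸ m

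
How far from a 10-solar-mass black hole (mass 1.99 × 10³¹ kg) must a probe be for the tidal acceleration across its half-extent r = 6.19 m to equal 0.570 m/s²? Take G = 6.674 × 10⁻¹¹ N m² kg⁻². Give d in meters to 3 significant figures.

3.07 × 10⁷ m

2GMr/d³ = a_tidal  ⇒  d = (2GMr / a_tidal)^(1/3)
d = (2 × 6.674×10⁻¹¹ × (1.99 × 10³¹) × (6.19) / (0.570))^(1/3)
  = 3.07 × 10⁷ m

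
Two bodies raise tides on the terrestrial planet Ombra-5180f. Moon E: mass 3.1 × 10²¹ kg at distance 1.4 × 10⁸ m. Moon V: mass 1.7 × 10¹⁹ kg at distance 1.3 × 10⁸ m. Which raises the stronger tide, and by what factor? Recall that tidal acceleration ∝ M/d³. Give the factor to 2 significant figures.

Moon E, by a factor of ≈ 150

Tidal stretch scales as M/d³; compute that for each body.
Moon E: (3.1 × 10²¹) / (1.4 × 10⁸)³ = 1.130 × 10⁻³
Moon V: (1.7 × 10¹⁹) / (1.3 × 10⁸)³ = 7.738 × 10⁻⁶
Ratio (larger/smaller) = 150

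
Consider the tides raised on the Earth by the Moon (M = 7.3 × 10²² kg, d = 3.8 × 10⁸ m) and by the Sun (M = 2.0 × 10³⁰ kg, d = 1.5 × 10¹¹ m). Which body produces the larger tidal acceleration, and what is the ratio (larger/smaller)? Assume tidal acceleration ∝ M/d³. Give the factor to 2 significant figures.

The tide-raising term goes as M/d³ (the gradient of a 1/d² field).
The Moon: (7.3 × 10²²) / (3.8 × 10⁸)³ = 1.330 × 10⁻³
The Sun: (2.0 × 10³⁰) / (1.5 × 10¹¹)³ = 5.926 × 10⁻⁴
Ratio (larger/smaller) = 2.2

The Moon, by a factor of ≈ 2.2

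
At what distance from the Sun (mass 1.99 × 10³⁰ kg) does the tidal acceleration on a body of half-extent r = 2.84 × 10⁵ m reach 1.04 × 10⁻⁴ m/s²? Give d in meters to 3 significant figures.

2GMr/d³ = a_tidal  ⇒  d = (2GMr / a_tidal)^(1/3)
d = (2 × 6.674×10⁻¹¹ × (1.99 × 10³⁰) × (2.84 × 10⁵) / (1.04 × 10⁻⁴))^(1/3)
  = 8.99 × 10⁹ m

8.99 × 10⁹ m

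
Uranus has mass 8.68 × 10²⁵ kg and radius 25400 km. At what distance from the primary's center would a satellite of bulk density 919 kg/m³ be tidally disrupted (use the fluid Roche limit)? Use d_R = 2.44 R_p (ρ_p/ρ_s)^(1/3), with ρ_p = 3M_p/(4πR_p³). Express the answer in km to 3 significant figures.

68900 km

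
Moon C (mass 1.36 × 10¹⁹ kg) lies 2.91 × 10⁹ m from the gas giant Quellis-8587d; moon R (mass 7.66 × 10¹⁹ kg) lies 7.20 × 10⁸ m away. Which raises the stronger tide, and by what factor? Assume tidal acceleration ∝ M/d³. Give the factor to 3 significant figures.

Moon R, by a factor of ≈ 372

Compare M/d³ for the two perturbers:
Moon C: (1.36 × 10¹⁹) / (2.91 × 10⁹)³ = 5.519 × 10⁻¹⁰
Moon R: (7.66 × 10¹⁹) / (7.20 × 10⁸)³ = 2.052 × 10⁻⁷
Ratio (larger/smaller) = 372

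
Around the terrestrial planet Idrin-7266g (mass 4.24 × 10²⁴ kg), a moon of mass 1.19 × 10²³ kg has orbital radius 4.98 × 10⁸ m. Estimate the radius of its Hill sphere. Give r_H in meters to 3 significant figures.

1.05 × 10⁸ m

r_H ≈ a (m/3M)^(1/3)
    = (4.98 × 10⁸) × (1.19 × 10²³ / (3 × 4.24 × 10²⁴))^(1/3)
    = 1.05 × 10⁸ m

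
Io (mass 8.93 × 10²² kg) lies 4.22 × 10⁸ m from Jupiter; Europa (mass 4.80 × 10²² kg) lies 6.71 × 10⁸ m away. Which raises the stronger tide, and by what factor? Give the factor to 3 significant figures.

Io, by a factor of ≈ 7.48

Compare M/d³ for the two perturbers:
Io: (8.93 × 10²²) / (4.22 × 10⁸)³ = 1.188 × 10⁻³
Europa: (4.80 × 10²²) / (6.71 × 10⁸)³ = 1.589 × 10⁻⁴
Ratio (larger/smaller) = 7.48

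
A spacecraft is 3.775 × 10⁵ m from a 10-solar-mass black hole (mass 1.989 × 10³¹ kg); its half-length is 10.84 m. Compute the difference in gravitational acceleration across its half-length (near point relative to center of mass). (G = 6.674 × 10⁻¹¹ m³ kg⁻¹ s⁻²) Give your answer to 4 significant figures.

5.350 × 10⁵ m/s²

Δg = 2GMr/d³
   = 2 × (6.674 × 10⁻¹¹) × (1.989 × 10³¹) × (10.84) / (3.775 × 10⁵)³
   = 5.350 × 10⁵ m/s²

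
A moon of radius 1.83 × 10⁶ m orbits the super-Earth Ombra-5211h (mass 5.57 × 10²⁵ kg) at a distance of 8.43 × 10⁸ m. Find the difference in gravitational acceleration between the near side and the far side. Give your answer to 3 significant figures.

4.54 × 10⁻⁵ m/s²

a_tidal = 4GMr/d³
        = 4 × (6.674 × 10⁻¹¹) × (5.57 × 10²⁵) × (1.83 × 10⁶) / (8.43 × 10⁸)³
        = 4.54 × 10⁻⁵ m/s²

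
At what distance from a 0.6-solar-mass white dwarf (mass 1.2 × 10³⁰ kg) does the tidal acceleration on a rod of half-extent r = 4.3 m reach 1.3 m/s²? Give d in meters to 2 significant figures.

8.1 × 10⁶ m

2GMr/d³ = a_tidal  ⇒  d = (2GMr / a_tidal)^(1/3)
d = (2 × 6.674×10⁻¹¹ × (1.2 × 10³⁰) × (4.3) / (1.3))^(1/3)
  = 8.1 × 10⁶ m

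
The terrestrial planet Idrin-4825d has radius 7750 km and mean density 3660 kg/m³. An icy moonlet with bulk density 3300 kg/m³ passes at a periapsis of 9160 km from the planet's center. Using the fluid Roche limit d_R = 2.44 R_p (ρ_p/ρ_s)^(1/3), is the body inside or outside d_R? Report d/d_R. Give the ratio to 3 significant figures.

d_R = 2.44 × (7750 km) × (3660/3300)^(1/3) = 19570 km
d/d_R = (9160) / (19570) = 0.468
Since d/d_R < 1, the body is inside the Roche limit.

inside; d/d_R ≈ 0.468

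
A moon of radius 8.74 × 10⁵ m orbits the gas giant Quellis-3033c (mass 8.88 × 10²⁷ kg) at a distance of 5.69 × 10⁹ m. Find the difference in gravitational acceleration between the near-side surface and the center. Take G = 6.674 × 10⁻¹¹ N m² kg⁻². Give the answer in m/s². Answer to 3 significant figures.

5.62 × 10⁻⁶ m/s²

Δa = 2GMr/d³
   = 2 × (6.674 × 10⁻¹¹) × (8.88 × 10²⁷) × (8.74 × 10⁵) / (5.69 × 10⁹)³
   = 5.62 × 10⁻⁶ m/s²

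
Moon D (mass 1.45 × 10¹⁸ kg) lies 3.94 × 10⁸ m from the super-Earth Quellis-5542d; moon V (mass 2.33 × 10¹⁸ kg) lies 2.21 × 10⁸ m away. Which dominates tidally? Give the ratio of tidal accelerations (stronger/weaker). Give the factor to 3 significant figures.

Tidal stretch scales as M/d³; compute that for each body.
Moon D: (1.45 × 10¹⁸) / (3.94 × 10⁸)³ = 2.371 × 10⁻⁸
Moon V: (2.33 × 10¹⁸) / (2.21 × 10⁸)³ = 2.159 × 10⁻⁷
Ratio (larger/smaller) = 9.11

Moon V, by a factor of ≈ 9.11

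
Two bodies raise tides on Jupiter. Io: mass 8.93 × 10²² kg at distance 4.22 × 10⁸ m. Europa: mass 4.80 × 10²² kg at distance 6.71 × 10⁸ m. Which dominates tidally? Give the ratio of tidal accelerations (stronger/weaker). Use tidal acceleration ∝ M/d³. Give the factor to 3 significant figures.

Io, by a factor of ≈ 7.48

The tide-raising term goes as M/d³ (the gradient of a 1/d² field).
Io: (8.93 × 10²²) / (4.22 × 10⁸)³ = 1.188 × 10⁻³
Europa: (4.80 × 10²²) / (6.71 × 10⁸)³ = 1.589 × 10⁻⁴
Ratio (larger/smaller) = 7.48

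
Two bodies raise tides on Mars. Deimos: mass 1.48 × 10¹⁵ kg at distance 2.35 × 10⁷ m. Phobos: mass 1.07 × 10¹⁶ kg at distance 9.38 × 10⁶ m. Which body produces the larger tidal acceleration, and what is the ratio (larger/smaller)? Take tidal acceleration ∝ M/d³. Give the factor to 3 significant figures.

Phobos, by a factor of ≈ 114

Tidal acceleration ∝ M/d³, so compare M/d³ for each.
Deimos: (1.48 × 10¹⁵) / (2.35 × 10⁷)³ = 1.140 × 10⁻⁷
Phobos: (1.07 × 10¹⁶) / (9.38 × 10⁶)³ = 1.297 × 10⁻⁵
Ratio (larger/smaller) = 114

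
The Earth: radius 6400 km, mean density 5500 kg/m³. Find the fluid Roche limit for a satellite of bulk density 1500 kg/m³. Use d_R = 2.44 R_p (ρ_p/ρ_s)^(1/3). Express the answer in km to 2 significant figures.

24000 km

d_R = 2.44 × 6400 km × (5500/1500)^(1/3)
    = 24000 km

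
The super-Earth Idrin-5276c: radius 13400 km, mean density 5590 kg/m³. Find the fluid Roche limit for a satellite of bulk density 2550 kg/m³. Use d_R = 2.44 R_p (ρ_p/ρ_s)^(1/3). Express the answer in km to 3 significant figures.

d_R = 2.44 × 13400 km × (5590/2550)^(1/3)
    = 42500 km

42500 km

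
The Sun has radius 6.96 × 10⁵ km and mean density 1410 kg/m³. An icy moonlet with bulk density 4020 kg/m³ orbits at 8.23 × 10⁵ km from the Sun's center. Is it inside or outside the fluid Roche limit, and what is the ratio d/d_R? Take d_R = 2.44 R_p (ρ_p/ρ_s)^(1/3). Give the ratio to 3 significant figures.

d_R = 2.44 × (6.96 × 10⁵ km) × (1410/4020)^(1/3) = 1.198 × 10⁶ km
d/d_R = (8.23 × 10⁵) / (1.198 × 10⁶) = 0.687
Since d/d_R < 1, the body is inside the Roche limit.

inside; d/d_R ≈ 0.687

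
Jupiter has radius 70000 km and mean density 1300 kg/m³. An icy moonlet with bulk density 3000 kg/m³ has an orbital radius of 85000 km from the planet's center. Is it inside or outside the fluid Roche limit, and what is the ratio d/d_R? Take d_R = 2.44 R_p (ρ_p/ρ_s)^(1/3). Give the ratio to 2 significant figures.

inside; d/d_R ≈ 0.66

d_R = 2.44 × (70000 km) × (1300/3000)^(1/3) = 1.292 × 10⁵ km
d/d_R = (85000) / (1.292 × 10⁵) = 0.66
Since d/d_R < 1, the body is inside the Roche limit.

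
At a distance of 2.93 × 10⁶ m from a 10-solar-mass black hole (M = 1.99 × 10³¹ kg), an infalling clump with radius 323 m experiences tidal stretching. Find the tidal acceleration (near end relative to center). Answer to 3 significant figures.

3.41 × 10⁴ m/s²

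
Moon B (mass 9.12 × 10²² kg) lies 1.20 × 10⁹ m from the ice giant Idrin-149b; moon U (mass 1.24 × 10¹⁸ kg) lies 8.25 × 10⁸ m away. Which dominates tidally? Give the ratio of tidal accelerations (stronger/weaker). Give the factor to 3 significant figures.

Tidal acceleration ∝ M/d³, so compare M/d³ for each.
Moon B: (9.12 × 10²²) / (1.20 × 10⁹)³ = 5.278 × 10⁻⁵
Moon U: (1.24 × 10¹⁸) / (8.25 × 10⁸)³ = 2.208 × 10⁻⁹
Ratio (larger/smaller) = 23900

Moon B, by a factor of ≈ 23900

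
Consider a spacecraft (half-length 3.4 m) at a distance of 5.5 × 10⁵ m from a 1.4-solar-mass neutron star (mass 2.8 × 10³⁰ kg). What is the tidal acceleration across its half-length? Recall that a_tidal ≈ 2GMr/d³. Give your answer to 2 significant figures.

a_tidal = 2GMr/d³
        = 2 × (6.674 × 10⁻¹¹) × (2.8 × 10³⁰) × (3.4) / (5.5 × 10⁵)³
        = 7.6 × 10³ m/s²

7.6 × 10³ m/s²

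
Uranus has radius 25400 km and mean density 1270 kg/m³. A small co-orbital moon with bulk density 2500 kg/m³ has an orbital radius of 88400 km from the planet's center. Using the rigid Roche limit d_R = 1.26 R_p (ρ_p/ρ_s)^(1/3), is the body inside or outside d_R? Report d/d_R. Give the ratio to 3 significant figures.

outside; d/d_R ≈ 3.46

d_R = 1.26 × (25400 km) × (1270/2500)^(1/3) = 25540 km
d/d_R = (88400) / (25540) = 3.46
Since d/d_R > 1, the body is outside the Roche limit.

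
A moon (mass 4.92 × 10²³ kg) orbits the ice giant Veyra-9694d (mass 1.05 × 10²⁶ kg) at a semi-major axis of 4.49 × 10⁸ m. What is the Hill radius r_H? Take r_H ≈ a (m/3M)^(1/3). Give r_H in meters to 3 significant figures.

5.21 × 10⁷ m

r_H ≈ a (m/3M)^(1/3)
    = (4.49 × 10⁸) × (4.92 × 10²³ / (3 × 1.05 × 10²⁶))^(1/3)
    = 5.21 × 10⁷ m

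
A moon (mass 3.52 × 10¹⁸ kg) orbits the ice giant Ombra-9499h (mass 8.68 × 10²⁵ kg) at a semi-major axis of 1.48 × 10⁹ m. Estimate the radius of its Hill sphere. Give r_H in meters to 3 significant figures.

r_H ≈ a (m/3M)^(1/3)
    = (1.48 × 10⁹) × (3.52 × 10¹⁸ / (3 × 8.68 × 10²⁵))^(1/3)
    = 3.53 × 10⁶ m

3.53 × 10⁶ m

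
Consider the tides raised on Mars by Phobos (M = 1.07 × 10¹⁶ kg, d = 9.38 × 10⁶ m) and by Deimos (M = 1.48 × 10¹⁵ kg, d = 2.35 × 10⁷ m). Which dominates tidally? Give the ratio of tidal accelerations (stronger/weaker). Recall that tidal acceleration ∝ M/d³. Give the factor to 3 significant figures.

Tidal stretch scales as M/d³; compute that for each body.
Phobos: (1.07 × 10¹⁶) / (9.38 × 10⁶)³ = 1.297 × 10⁻⁵
Deimos: (1.48 × 10¹⁵) / (2.35 × 10⁷)³ = 1.140 × 10⁻⁷
Ratio (larger/smaller) = 114

Phobos, by a factor of ≈ 114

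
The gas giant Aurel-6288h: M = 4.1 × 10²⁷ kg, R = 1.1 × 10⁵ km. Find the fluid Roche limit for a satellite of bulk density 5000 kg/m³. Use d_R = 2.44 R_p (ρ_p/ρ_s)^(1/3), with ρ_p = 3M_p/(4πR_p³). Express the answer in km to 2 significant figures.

1.4 × 10⁵ km

ρ_p = 3M_p/(4πR_p³) = 3 × (4.1 × 10²⁷) / (4π × (1.1 × 10⁸ m)³) = 740 kg/m³
d_R = 2.44 × 1.1 × 10⁵ km × (740/5000)^(1/3)
    = 1.4 × 10⁵ km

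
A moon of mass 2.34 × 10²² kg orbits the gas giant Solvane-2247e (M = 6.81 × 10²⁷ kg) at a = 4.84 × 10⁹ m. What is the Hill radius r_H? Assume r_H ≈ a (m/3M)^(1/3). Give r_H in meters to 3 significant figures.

5.06 × 10⁷ m

r_H ≈ a (m/3M)^(1/3)
    = (4.84 × 10⁹) × (2.34 × 10²² / (3 × 6.81 × 10²⁷))^(1/3)
    = 5.06 × 10⁷ m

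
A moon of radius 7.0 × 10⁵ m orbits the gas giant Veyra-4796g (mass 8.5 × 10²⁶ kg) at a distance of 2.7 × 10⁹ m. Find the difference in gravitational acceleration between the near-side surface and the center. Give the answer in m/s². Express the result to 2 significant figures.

4.0 × 10⁻⁶ m/s²

Δg = 2GMr/d³
   = 2 × (6.674 × 10⁻¹¹) × (8.5 × 10²⁶) × (7.0 × 10⁵) / (2.7 × 10⁹)³
   = 4.0 × 10⁻⁶ m/s²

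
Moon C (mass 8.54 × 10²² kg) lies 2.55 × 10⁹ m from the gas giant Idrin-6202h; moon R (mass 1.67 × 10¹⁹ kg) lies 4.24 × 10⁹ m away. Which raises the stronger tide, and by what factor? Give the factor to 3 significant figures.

The tide-raising term goes as M/d³ (the gradient of a 1/d² field).
Moon C: (8.54 × 10²²) / (2.55 × 10⁹)³ = 5.150 × 10⁻⁶
Moon R: (1.67 × 10¹⁹) / (4.24 × 10⁹)³ = 2.191 × 10⁻¹⁰
Ratio (larger/smaller) = 23500

Moon C, by a factor of ≈ 23500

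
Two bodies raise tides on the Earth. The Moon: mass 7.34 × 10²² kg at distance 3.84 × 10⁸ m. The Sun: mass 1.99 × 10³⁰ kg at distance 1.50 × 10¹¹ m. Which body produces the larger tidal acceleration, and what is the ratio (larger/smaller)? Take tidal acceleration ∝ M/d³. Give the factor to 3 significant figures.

Tidal acceleration ∝ M/d³, so compare M/d³ for each.
The Moon: (7.34 × 10²²) / (3.84 × 10⁸)³ = 1.296 × 10⁻³
The Sun: (1.99 × 10³⁰) / (1.50 × 10¹¹)³ = 5.896 × 10⁻⁴
Ratio (larger/smaller) = 2.20

The Moon, by a factor of ≈ 2.20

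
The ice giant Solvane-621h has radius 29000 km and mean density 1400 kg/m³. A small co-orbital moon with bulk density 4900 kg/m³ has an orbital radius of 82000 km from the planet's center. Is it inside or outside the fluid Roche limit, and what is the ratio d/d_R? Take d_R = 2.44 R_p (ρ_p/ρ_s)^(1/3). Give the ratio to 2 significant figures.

d_R = 2.44 × (29000 km) × (1400/4900)^(1/3) = 46600 km
d/d_R = (82000) / (46600) = 1.8
Since d/d_R > 1, the body is outside the Roche limit.

outside; d/d_R ≈ 1.8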